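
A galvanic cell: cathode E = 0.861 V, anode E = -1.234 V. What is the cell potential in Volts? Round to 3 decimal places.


Standard cell potential: E_cell = E_cathode - E_anode.
E_cell = 0.861 - (-1.234)
E_cell = 2.095 V, rounded to 3 dp:

2.095 V


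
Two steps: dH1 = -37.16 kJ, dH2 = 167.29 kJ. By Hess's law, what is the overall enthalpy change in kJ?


Hess's law: enthalpy is a state function, so add the step enthalpies.
dH_total = dH1 + dH2 = -37.16 + (167.29)
dH_total = 130.13 kJ:

130.13 kJ


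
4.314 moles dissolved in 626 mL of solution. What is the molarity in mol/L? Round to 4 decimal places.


Convert volume to liters: V_L = V_mL / 1000.
V_L = 626 / 1000 = 0.626 L
M = n / V_L = 4.314 / 0.626
M = 6.8913738 mol/L, rounded to 4 dp:

6.8914 mol/L


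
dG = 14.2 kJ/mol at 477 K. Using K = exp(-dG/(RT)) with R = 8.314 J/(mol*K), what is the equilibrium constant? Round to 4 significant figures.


dG is in kJ/mol; multiply by 1000 to match R in J/(mol*K).
RT = 8.314 * 477 = 3965.778 J/mol
exponent = -dG*1000 / (RT) = -(14.2*1000) / 3965.778 = -3.58063412
K = exp(-3.58063412)
K = 0.027858027, rounded to 4 significant figures:

0.02786


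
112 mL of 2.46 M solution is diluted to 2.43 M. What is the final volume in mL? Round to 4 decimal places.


Dilution: M1*V1 = M2*V2, solve for V2.
V2 = M1*V1 / M2
V2 = 2.46 * 112 / 2.43
V2 = 275.52 / 2.43
V2 = 113.38271605 mL, rounded to 4 dp:

113.3827 mL


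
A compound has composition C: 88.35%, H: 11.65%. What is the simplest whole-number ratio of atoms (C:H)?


Assume 100 g of compound, divide each mass% by atomic mass to get moles, then normalize by the smallest to get a raw atom ratio.
Moles per 100 g: C: 88.35/12.011 = 7.3558, H: 11.65/1.008 = 11.5575
Raw ratio (divide by min = 7.3558): C: 1.0, H: 1.571
Multiply by 7 to clear fractions: C: 7.0 ~= 7, H: 10.999 ~= 11
Reduce by GCD to get the simplest whole-number ratio:

7:11


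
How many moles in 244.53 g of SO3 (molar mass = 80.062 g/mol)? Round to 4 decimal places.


n = mass / M
n = 244.53 / 80.062
n = 3.05425795 mol, rounded to 4 dp:

3.0543 mol


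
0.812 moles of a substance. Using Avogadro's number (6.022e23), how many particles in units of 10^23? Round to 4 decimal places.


N = n * NA, then divide by 1e23 for the requested units.
N / 1e23 = n * 6.022
N / 1e23 = 0.812 * 6.022
N / 1e23 = 4.889864, rounded to 4 dp:

4.8899


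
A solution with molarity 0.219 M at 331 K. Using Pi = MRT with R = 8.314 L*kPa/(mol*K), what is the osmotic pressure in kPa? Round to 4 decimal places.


Osmotic pressure (van't Hoff): Pi = M*R*T.
RT = 8.314 * 331 = 2751.934
Pi = 0.219 * 2751.934
Pi = 602.673546 kPa, rounded to 4 dp:

602.6735 kPa


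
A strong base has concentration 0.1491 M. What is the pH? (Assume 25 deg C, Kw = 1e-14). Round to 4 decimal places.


A strong base dissociates completely, so [OH-] equals the given concentration.
pOH = -log10([OH-]) = -log10(0.1491) = 0.826522
pH = 14 - pOH = 14 - 0.826522
pH = 13.173478, rounded to 4 dp:

13.1735


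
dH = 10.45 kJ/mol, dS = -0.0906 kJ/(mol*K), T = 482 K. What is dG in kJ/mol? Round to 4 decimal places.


Gibbs: dG = dH - T*dS (consistent units, dS already in kJ/(mol*K)).
T*dS = 482 * -0.0906 = -43.6692
dG = 10.45 - (-43.6692)
dG = 54.1192 kJ/mol, rounded to 4 dp:

54.1192 kJ/mol


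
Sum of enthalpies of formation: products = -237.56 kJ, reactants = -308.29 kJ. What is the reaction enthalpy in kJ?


dH_rxn = sum(dH_f products) - sum(dH_f reactants)
dH_rxn = -237.56 - (-308.29)
dH_rxn = 70.73 kJ:

70.73 kJ


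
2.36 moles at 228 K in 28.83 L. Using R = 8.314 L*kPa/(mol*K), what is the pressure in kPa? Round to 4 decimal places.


PV = nRT, solve for P = nRT / V.
nRT = 2.36 * 8.314 * 228 = 4473.5971
P = 4473.5971 / 28.83
P = 155.17159556 kPa, rounded to 4 dp:

155.1716 kPa


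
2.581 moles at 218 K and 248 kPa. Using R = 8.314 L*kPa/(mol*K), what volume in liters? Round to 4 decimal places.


PV = nRT, solve for V = nRT / P.
nRT = 2.581 * 8.314 * 218 = 4677.9386
V = 4677.9386 / 248
V = 18.86265565 L, rounded to 4 dp:

18.8627 L


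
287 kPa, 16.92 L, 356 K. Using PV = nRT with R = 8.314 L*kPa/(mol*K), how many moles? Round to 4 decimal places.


PV = nRT, solve for n = PV / (RT).
PV = 287 * 16.92 = 4856.04
RT = 8.314 * 356 = 2959.784
n = 4856.04 / 2959.784
n = 1.64067378 mol, rounded to 4 dp:

1.6407 mol


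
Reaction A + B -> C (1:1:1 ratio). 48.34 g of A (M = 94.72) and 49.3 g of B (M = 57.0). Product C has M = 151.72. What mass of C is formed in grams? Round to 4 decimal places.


Find moles of each reactant; the smaller value is the limiting reagent in a 1:1:1 reaction, so moles_C equals moles of the limiter.
n_A = mass_A / M_A = 48.34 / 94.72 = 0.510346 mol
n_B = mass_B / M_B = 49.3 / 57.0 = 0.864912 mol
Limiting reagent: A (smaller), n_limiting = 0.510346 mol
mass_C = n_limiting * M_C = 0.510346 * 151.72
mass_C = 77.42969512 g, rounded to 4 dp:

77.4297 g


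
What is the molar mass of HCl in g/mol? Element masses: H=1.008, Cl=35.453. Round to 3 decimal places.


M = sum(count * atomic_mass) over atoms.
M = 1*1.008 + 1*35.453
M = 1.008 + 35.453
M = 36.461 g/mol, rounded to 3 dp:

36.461 g/mol


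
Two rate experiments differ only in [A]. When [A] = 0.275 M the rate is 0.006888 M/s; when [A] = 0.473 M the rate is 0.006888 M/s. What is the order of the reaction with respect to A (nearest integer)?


Rate is proportional to [A]^n, so rate2/rate1 = ([A]2/[A]1)^n. Take logs to solve for n.
rate2/rate1 = 0.006888 / 0.006888 = 1.0
[A]2/[A]1 = 0.473 / 0.275 = 1.72
n = ln(1.0) / ln(1.72) = 0.0
Nearest integer order:

0


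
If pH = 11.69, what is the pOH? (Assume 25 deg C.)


At 25 deg C, pH + pOH = 14.
pOH = 14 - pH = 14 - 11.69
pOH = 2.31:

2.31


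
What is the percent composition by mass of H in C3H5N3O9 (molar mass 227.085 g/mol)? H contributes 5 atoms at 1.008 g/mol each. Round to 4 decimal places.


pct = 100 * (n_elem * M_elem) / M_total
mass_contribution = 5 * 1.008 = 5.04 g/mol
pct = 100 * 5.04 / 227.085
pct = 2.21943325 %, rounded to 4 dp:

2.2194 %


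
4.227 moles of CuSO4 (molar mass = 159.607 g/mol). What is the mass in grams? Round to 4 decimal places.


mass = n * M
mass = 4.227 * 159.607
mass = 674.658789 g, rounded to 4 dp:

674.6588 g


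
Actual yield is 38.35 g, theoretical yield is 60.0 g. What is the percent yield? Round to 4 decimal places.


% yield = 100 * actual / theoretical
% yield = 100 * 38.35 / 60.0
% yield = 63.91666667 %, rounded to 4 dp:

63.9167 %


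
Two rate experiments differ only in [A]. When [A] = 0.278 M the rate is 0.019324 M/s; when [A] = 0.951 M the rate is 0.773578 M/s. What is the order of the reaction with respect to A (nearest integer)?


Rate is proportional to [A]^n, so rate2/rate1 = ([A]2/[A]1)^n. Take logs to solve for n.
rate2/rate1 = 0.773578 / 0.019324 = 40.032
[A]2/[A]1 = 0.951 / 0.278 = 3.4209
n = ln(40.032) / ln(3.4209) = 3.0
Nearest integer order:

3


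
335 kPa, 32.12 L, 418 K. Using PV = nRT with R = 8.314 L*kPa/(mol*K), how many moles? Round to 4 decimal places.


PV = nRT, solve for n = PV / (RT).
PV = 335 * 32.12 = 10760.2
RT = 8.314 * 418 = 3475.252
n = 10760.2 / 3475.252
n = 3.0962359 mol, rounded to 4 dp:

3.0962 mol


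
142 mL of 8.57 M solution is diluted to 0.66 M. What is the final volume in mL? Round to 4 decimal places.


Dilution: M1*V1 = M2*V2, solve for V2.
V2 = M1*V1 / M2
V2 = 8.57 * 142 / 0.66
V2 = 1216.94 / 0.66
V2 = 1843.84848485 mL, rounded to 4 dp:

1843.8485 mL


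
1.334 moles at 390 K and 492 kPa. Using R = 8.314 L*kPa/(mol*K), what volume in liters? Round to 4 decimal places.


PV = nRT, solve for V = nRT / P.
nRT = 1.334 * 8.314 * 390 = 4325.4416
V = 4325.4416 / 492
V = 8.79154797 L, rounded to 4 dp:

8.7915 L


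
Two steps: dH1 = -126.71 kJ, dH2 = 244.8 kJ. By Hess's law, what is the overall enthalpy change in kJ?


Hess's law: enthalpy is a state function, so add the step enthalpies.
dH_total = dH1 + dH2 = -126.71 + (244.8)
dH_total = 118.09 kJ:

118.09 kJ


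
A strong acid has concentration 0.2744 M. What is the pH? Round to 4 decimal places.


A strong acid dissociates completely, so [H+] equals the given concentration.
pH = -log10([H+]) = -log10(0.2744)
pH = 0.56161589, rounded to 4 dp:

0.5616


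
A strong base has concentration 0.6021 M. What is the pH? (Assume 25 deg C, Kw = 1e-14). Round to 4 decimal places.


A strong base dissociates completely, so [OH-] equals the given concentration.
pOH = -log10([OH-]) = -log10(0.6021) = 0.220331
pH = 14 - pOH = 14 - 0.220331
pH = 13.779669, rounded to 4 dp:

13.7797


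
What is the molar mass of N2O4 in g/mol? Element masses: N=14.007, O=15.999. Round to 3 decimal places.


M = sum(count * atomic_mass) over atoms.
M = 2*14.007 + 4*15.999
M = 28.014 + 63.996
M = 92.01 g/mol, rounded to 3 dp:

92.010 g/mol


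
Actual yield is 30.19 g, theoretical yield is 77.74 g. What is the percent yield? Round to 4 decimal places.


% yield = 100 * actual / theoretical
% yield = 100 * 30.19 / 77.74
% yield = 38.83457679 %, rounded to 4 dp:

38.8346 %


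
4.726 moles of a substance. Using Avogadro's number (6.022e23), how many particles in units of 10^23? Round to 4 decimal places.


N = n * NA, then divide by 1e23 for the requested units.
N / 1e23 = n * 6.022
N / 1e23 = 4.726 * 6.022
N / 1e23 = 28.459972, rounded to 4 dp:

28.4600


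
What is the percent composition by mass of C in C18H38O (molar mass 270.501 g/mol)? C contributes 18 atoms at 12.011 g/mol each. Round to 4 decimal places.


pct = 100 * (n_elem * M_elem) / M_total
mass_contribution = 18 * 12.011 = 216.198 g/mol
pct = 100 * 216.198 / 270.501
pct = 79.925028 %, rounded to 4 dp:

79.9250 %


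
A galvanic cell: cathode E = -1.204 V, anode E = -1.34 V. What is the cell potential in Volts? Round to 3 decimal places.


Standard cell potential: E_cell = E_cathode - E_anode.
E_cell = -1.204 - (-1.34)
E_cell = 0.136 V, rounded to 3 dp:

0.136 V


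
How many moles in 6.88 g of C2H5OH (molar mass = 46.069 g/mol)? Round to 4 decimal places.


n = mass / M
n = 6.88 / 46.069
n = 0.14934121 mol, rounded to 4 dp:

0.1493 mol


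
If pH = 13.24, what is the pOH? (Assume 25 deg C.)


At 25 deg C, pH + pOH = 14.
pOH = 14 - pH = 14 - 13.24
pOH = 0.76:

0.76


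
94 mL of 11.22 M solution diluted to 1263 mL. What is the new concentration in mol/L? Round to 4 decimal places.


Dilution: M1*V1 = M2*V2, solve for M2.
M2 = M1*V1 / V2
M2 = 11.22 * 94 / 1263
M2 = 1054.68 / 1263
M2 = 0.83505938 mol/L, rounded to 4 dp:

0.8351 mol/L


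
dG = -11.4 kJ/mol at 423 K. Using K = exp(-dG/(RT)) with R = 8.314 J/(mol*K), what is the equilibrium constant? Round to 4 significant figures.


dG is in kJ/mol; multiply by 1000 to match R in J/(mol*K).
RT = 8.314 * 423 = 3516.822 J/mol
exponent = -dG*1000 / (RT) = -(-11.4*1000) / 3516.822 = 3.24156298
K = exp(3.24156298)
K = 25.573662, rounded to 4 significant figures:

25.57


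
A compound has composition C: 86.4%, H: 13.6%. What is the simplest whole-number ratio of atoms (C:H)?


Assume 100 g of compound, divide each mass% by atomic mass to get moles, then normalize by the smallest to get a raw atom ratio.
Moles per 100 g: C: 86.4/12.011 = 7.1934, H: 13.6/1.008 = 13.4921
Raw ratio (divide by min = 7.1934): C: 1.0, H: 1.876
Multiply by 8 to clear fractions: C: 8.0 ~= 8, H: 15.005 ~= 15
Reduce by GCD to get the simplest whole-number ratio:

8:15


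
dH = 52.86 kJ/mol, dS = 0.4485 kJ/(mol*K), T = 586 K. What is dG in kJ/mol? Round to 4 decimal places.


Gibbs: dG = dH - T*dS (consistent units, dS already in kJ/(mol*K)).
T*dS = 586 * 0.4485 = 262.821
dG = 52.86 - (262.821)
dG = -209.961 kJ/mol, rounded to 4 dp:

-209.9610 kJ/mol


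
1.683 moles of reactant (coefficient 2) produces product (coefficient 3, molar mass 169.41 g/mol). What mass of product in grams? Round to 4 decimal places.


Use the coefficient ratio to convert reactant moles to product moles, then multiply by the product's molar mass.
moles_P = moles_R * (coeff_P / coeff_R) = 1.683 * (3/2) = 2.5245
mass_P = moles_P * M_P = 2.5245 * 169.41
mass_P = 427.675545 g, rounded to 4 dp:

427.6755 g


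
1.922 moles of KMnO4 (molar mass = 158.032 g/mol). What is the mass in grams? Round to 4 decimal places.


mass = n * M
mass = 1.922 * 158.032
mass = 303.737504 g, rounded to 4 dp:

303.7375 g


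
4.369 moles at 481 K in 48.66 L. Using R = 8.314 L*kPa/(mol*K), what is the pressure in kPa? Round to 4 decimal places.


PV = nRT, solve for P = nRT / V.
nRT = 4.369 * 8.314 * 481 = 17471.7795
P = 17471.7795 / 48.66
P = 359.05835388 kPa, rounded to 4 dp:

359.0584 kPa


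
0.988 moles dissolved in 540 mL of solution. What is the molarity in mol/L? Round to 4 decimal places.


Convert volume to liters: V_L = V_mL / 1000.
V_L = 540 / 1000 = 0.54 L
M = n / V_L = 0.988 / 0.54
M = 1.82962963 mol/L, rounded to 4 dp:

1.8296 mol/L


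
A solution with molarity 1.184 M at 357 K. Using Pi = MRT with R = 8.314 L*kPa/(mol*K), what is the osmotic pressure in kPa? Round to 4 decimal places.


Osmotic pressure (van't Hoff): Pi = M*R*T.
RT = 8.314 * 357 = 2968.098
Pi = 1.184 * 2968.098
Pi = 3514.228032 kPa, rounded to 4 dp:

3514.2280 kPa


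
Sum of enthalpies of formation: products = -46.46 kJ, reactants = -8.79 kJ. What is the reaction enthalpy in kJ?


dH_rxn = sum(dH_f products) - sum(dH_f reactants)
dH_rxn = -46.46 - (-8.79)
dH_rxn = -37.67 kJ:

-37.67 kJ


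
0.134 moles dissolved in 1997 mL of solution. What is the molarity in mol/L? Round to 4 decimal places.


Convert volume to liters: V_L = V_mL / 1000.
V_L = 1997 / 1000 = 1.997 L
M = n / V_L = 0.134 / 1.997
M = 0.06710065 mol/L, rounded to 4 dp:

0.0671 mol/L


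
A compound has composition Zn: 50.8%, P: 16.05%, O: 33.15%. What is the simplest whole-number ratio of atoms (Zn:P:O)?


Assume 100 g of compound, divide each mass% by atomic mass to get moles, then normalize by the smallest to get a raw atom ratio.
Moles per 100 g: Zn: 50.8/65.38 = 0.777, P: 16.05/30.974 = 0.5182, O: 33.15/15.999 = 2.072
Raw ratio (divide by min = 0.5182): Zn: 1.499, P: 1.0, O: 3.999
Multiply by 2 to clear fractions: Zn: 2.999 ~= 3, P: 2.0 ~= 2, O: 7.997 ~= 8
Reduce by GCD to get the simplest whole-number ratio:

3:2:8


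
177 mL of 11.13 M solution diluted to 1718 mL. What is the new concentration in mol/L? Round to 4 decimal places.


Dilution: M1*V1 = M2*V2, solve for M2.
M2 = M1*V1 / V2
M2 = 11.13 * 177 / 1718
M2 = 1970.01 / 1718
M2 = 1.14668801 mol/L, rounded to 4 dp:

1.1467 mol/L


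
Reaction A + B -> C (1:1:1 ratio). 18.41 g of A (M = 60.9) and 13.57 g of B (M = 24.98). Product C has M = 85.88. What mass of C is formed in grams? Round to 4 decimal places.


Find moles of each reactant; the smaller value is the limiting reagent in a 1:1:1 reaction, so moles_C equals moles of the limiter.
n_A = mass_A / M_A = 18.41 / 60.9 = 0.302299 mol
n_B = mass_B / M_B = 13.57 / 24.98 = 0.543235 mol
Limiting reagent: A (smaller), n_limiting = 0.302299 mol
mass_C = n_limiting * M_C = 0.302299 * 85.88
mass_C = 25.96143812 g, rounded to 4 dp:

25.9614 g


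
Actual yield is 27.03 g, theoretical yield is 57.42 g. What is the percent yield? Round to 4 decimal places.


% yield = 100 * actual / theoretical
% yield = 100 * 27.03 / 57.42
% yield = 47.07419018 %, rounded to 4 dp:

47.0742 %


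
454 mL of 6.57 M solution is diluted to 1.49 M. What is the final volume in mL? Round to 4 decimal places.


Dilution: M1*V1 = M2*V2, solve for V2.
V2 = M1*V1 / M2
V2 = 6.57 * 454 / 1.49
V2 = 2982.78 / 1.49
V2 = 2001.86577181 mL, rounded to 4 dp:

2001.8658 mL


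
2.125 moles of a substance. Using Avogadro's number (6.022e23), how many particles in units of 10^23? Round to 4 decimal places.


N = n * NA, then divide by 1e23 for the requested units.
N / 1e23 = n * 6.022
N / 1e23 = 2.125 * 6.022
N / 1e23 = 12.79675, rounded to 4 dp:

12.7968


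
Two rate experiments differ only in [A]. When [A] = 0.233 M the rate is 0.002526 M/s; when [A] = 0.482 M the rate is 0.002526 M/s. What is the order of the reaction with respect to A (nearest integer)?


Rate is proportional to [A]^n, so rate2/rate1 = ([A]2/[A]1)^n. Take logs to solve for n.
rate2/rate1 = 0.002526 / 0.002526 = 1.0
[A]2/[A]1 = 0.482 / 0.233 = 2.0687
n = ln(1.0) / ln(2.0687) = 0.0
Nearest integer order:

0


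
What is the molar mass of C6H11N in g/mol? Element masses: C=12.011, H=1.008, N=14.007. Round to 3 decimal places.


M = sum(count * atomic_mass) over atoms.
M = 6*12.011 + 11*1.008 + 1*14.007
M = 72.066 + 11.088 + 14.007
M = 97.161 g/mol, rounded to 3 dp:

97.161 g/mol


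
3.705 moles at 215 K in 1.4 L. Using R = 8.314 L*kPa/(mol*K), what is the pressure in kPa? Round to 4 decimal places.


PV = nRT, solve for P = nRT / V.
nRT = 3.705 * 8.314 * 215 = 6622.7245
P = 6622.7245 / 1.4
P = 4730.5175 kPa, rounded to 4 dp:

4730.5175 kPa


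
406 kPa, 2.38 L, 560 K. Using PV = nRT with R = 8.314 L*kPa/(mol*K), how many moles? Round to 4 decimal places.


PV = nRT, solve for n = PV / (RT).
PV = 406 * 2.38 = 966.28
RT = 8.314 * 560 = 4655.84
n = 966.28 / 4655.84
n = 0.2075415 mol, rounded to 4 dp:

0.2075 mol


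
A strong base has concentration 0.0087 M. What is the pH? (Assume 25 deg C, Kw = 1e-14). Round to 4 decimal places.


A strong base dissociates completely, so [OH-] equals the given concentration.
pOH = -log10([OH-]) = -log10(0.0087) = 2.060481
pH = 14 - pOH = 14 - 2.060481
pH = 11.939519, rounded to 4 dp:

11.9395


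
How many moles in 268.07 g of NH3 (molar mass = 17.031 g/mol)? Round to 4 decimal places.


n = mass / M
n = 268.07 / 17.031
n = 15.74012096 mol, rounded to 4 dp:

15.7401 mol


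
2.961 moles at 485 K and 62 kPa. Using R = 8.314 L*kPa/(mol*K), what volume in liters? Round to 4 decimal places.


PV = nRT, solve for V = nRT / P.
nRT = 2.961 * 8.314 * 485 = 11939.6107
V = 11939.6107 / 62
V = 192.57436613 L, rounded to 4 dp:

192.5744 L


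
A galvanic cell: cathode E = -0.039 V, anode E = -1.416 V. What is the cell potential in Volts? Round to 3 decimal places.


Standard cell potential: E_cell = E_cathode - E_anode.
E_cell = -0.039 - (-1.416)
E_cell = 1.377 V, rounded to 3 dp:

1.377 V


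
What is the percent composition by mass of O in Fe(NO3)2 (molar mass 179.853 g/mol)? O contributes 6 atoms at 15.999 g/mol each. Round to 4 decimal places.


pct = 100 * (n_elem * M_elem) / M_total
mass_contribution = 6 * 15.999 = 95.994 g/mol
pct = 100 * 95.994 / 179.853
pct = 53.37358843 %, rounded to 4 dp:

53.3736 %


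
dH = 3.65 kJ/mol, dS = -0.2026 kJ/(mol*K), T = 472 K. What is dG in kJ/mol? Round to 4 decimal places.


Gibbs: dG = dH - T*dS (consistent units, dS already in kJ/(mol*K)).
T*dS = 472 * -0.2026 = -95.6272
dG = 3.65 - (-95.6272)
dG = 99.2772 kJ/mol, rounded to 4 dp:

99.2772 kJ/mol


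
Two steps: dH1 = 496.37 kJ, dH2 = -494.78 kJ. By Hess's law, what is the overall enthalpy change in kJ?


Hess's law: enthalpy is a state function, so add the step enthalpies.
dH_total = dH1 + dH2 = 496.37 + (-494.78)
dH_total = 1.59 kJ:

1.59 kJ


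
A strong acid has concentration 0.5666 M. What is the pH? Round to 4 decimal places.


A strong acid dissociates completely, so [H+] equals the given concentration.
pH = -log10([H+]) = -log10(0.5666)
pH = 0.24672343, rounded to 4 dp:

0.2467


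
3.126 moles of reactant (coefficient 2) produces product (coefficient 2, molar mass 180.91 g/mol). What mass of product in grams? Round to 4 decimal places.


Use the coefficient ratio to convert reactant moles to product moles, then multiply by the product's molar mass.
moles_P = moles_R * (coeff_P / coeff_R) = 3.126 * (2/2) = 3.126
mass_P = moles_P * M_P = 3.126 * 180.91
mass_P = 565.52466 g, rounded to 4 dp:

565.5247 g


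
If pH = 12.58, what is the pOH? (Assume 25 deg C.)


At 25 deg C, pH + pOH = 14.
pOH = 14 - pH = 14 - 12.58
pOH = 1.42:

1.42


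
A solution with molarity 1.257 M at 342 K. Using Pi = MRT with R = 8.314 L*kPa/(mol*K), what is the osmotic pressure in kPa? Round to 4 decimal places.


Osmotic pressure (van't Hoff): Pi = M*R*T.
RT = 8.314 * 342 = 2843.388
Pi = 1.257 * 2843.388
Pi = 3574.138716 kPa, rounded to 4 dp:

3574.1387 kPa


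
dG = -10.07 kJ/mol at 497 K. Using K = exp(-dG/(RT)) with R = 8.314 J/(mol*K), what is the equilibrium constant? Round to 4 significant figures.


dG is in kJ/mol; multiply by 1000 to match R in J/(mol*K).
RT = 8.314 * 497 = 4132.058 J/mol
exponent = -dG*1000 / (RT) = -(-10.07*1000) / 4132.058 = 2.43704227
K = exp(2.43704227)
K = 11.439157, rounded to 4 significant figures:

11.44


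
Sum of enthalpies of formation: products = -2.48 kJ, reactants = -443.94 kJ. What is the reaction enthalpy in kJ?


dH_rxn = sum(dH_f products) - sum(dH_f reactants)
dH_rxn = -2.48 - (-443.94)
dH_rxn = 441.46 kJ:

441.46 kJ


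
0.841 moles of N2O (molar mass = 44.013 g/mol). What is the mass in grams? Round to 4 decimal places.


mass = n * M
mass = 0.841 * 44.013
mass = 37.014933 g, rounded to 4 dp:

37.0149 g


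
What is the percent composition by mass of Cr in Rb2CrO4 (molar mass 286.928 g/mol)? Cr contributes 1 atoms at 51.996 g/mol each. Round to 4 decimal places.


pct = 100 * (n_elem * M_elem) / M_total
mass_contribution = 1 * 51.996 = 51.996 g/mol
pct = 100 * 51.996 / 286.928
pct = 18.12161936 %, rounded to 4 dp:

18.1216 %


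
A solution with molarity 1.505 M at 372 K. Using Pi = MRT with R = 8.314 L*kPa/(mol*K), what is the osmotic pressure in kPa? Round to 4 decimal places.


Osmotic pressure (van't Hoff): Pi = M*R*T.
RT = 8.314 * 372 = 3092.808
Pi = 1.505 * 3092.808
Pi = 4654.67604 kPa, rounded to 4 dp:

4654.6760 kPa


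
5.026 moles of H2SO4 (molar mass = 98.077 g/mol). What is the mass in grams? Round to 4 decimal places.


mass = n * M
mass = 5.026 * 98.077
mass = 492.935002 g, rounded to 4 dp:

492.9350 g


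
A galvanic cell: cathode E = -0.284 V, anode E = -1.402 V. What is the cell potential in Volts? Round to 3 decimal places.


Standard cell potential: E_cell = E_cathode - E_anode.
E_cell = -0.284 - (-1.402)
E_cell = 1.118 V, rounded to 3 dp:

1.118 V


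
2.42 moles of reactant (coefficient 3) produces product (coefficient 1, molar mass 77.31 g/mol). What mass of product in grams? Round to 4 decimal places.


Use the coefficient ratio to convert reactant moles to product moles, then multiply by the product's molar mass.
moles_P = moles_R * (coeff_P / coeff_R) = 2.42 * (1/3) = 0.806667
mass_P = moles_P * M_P = 0.806667 * 77.31
mass_P = 62.36342577 g, rounded to 4 dp:

62.3634 g


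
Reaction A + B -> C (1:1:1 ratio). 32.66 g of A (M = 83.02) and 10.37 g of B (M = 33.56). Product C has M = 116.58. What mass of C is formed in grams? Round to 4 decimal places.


Find moles of each reactant; the smaller value is the limiting reagent in a 1:1:1 reaction, so moles_C equals moles of the limiter.
n_A = mass_A / M_A = 32.66 / 83.02 = 0.393399 mol
n_B = mass_B / M_B = 10.37 / 33.56 = 0.308999 mol
Limiting reagent: B (smaller), n_limiting = 0.308999 mol
mass_C = n_limiting * M_C = 0.308999 * 116.58
mass_C = 36.02310342 g, rounded to 4 dp:

36.0231 g


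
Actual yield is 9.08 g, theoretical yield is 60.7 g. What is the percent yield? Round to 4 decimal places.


% yield = 100 * actual / theoretical
% yield = 100 * 9.08 / 60.7
% yield = 14.95881384 %, rounded to 4 dp:

14.9588 %


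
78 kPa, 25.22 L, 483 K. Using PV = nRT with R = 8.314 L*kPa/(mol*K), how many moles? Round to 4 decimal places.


PV = nRT, solve for n = PV / (RT).
PV = 78 * 25.22 = 1967.16
RT = 8.314 * 483 = 4015.662
n = 1967.16 / 4015.662
n = 0.48987191 mol, rounded to 4 dp:

0.4899 mol


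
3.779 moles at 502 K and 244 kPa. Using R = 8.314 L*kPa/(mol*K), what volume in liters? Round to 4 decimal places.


PV = nRT, solve for V = nRT / P.
nRT = 3.779 * 8.314 * 502 = 15772.1402
V = 15772.1402 / 244
V = 64.63991885 L, rounded to 4 dp:

64.6399 L


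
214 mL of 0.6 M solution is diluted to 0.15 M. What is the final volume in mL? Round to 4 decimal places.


Dilution: M1*V1 = M2*V2, solve for V2.
V2 = M1*V1 / M2
V2 = 0.6 * 214 / 0.15
V2 = 128.4 / 0.15
V2 = 856.0 mL, rounded to 4 dp:

856.0000 mL


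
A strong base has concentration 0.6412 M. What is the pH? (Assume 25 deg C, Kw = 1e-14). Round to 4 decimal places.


A strong base dissociates completely, so [OH-] equals the given concentration.
pOH = -log10([OH-]) = -log10(0.6412) = 0.193006
pH = 14 - pOH = 14 - 0.193006
pH = 13.806994, rounded to 4 dp:

13.8070


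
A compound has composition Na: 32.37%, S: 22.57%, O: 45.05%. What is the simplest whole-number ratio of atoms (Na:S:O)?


Assume 100 g of compound, divide each mass% by atomic mass to get moles, then normalize by the smallest to get a raw atom ratio.
Moles per 100 g: Na: 32.37/22.99 = 1.408, S: 22.57/32.065 = 0.7039, O: 45.05/15.999 = 2.8158
Raw ratio (divide by min = 0.7039): Na: 2.0, S: 1.0, O: 4.0
Multiply by 1 to clear fractions: Na: 2.0 ~= 2, S: 1.0 ~= 1, O: 4.0 ~= 4
Reduce by GCD to get the simplest whole-number ratio:

2:1:4


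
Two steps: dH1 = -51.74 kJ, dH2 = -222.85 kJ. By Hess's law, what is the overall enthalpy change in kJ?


Hess's law: enthalpy is a state function, so add the step enthalpies.
dH_total = dH1 + dH2 = -51.74 + (-222.85)
dH_total = -274.59 kJ:

-274.59 kJ


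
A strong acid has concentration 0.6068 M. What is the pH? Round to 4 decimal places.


A strong acid dissociates completely, so [H+] equals the given concentration.
pH = -log10([H+]) = -log10(0.6068)
pH = 0.21695443, rounded to 4 dp:

0.2170


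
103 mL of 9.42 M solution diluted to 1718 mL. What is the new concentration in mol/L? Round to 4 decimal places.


Dilution: M1*V1 = M2*V2, solve for M2.
M2 = M1*V1 / V2
M2 = 9.42 * 103 / 1718
M2 = 970.26 / 1718
M2 = 0.56476135 mol/L, rounded to 4 dp:

0.5648 mol/L


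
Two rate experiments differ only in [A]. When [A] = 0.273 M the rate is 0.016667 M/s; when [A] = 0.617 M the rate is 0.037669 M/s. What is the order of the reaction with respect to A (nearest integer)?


Rate is proportional to [A]^n, so rate2/rate1 = ([A]2/[A]1)^n. Take logs to solve for n.
rate2/rate1 = 0.037669 / 0.016667 = 2.2601
[A]2/[A]1 = 0.617 / 0.273 = 2.2601
n = ln(2.2601) / ln(2.2601) = 1.0
Nearest integer order:

1


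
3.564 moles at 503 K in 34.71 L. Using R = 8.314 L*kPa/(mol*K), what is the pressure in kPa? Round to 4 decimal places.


PV = nRT, solve for P = nRT / V.
nRT = 3.564 * 8.314 * 503 = 14904.4413
P = 14904.4413 / 34.71
P = 429.39905791 kPa, rounded to 4 dp:

429.3991 kPa


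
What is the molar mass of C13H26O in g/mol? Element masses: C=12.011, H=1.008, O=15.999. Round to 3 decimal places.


M = sum(count * atomic_mass) over atoms.
M = 13*12.011 + 26*1.008 + 1*15.999
M = 156.143 + 26.208 + 15.999
M = 198.35 g/mol, rounded to 3 dp:

198.350 g/mol


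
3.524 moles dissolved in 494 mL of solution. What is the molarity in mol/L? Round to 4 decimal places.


Convert volume to liters: V_L = V_mL / 1000.
V_L = 494 / 1000 = 0.494 L
M = n / V_L = 3.524 / 0.494
M = 7.13360324 mol/L, rounded to 4 dp:

7.1336 mol/L


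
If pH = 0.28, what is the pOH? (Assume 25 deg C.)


At 25 deg C, pH + pOH = 14.
pOH = 14 - pH = 14 - 0.28
pOH = 13.72:

13.72


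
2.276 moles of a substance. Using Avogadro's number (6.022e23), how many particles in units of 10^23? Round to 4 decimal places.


N = n * NA, then divide by 1e23 for the requested units.
N / 1e23 = n * 6.022
N / 1e23 = 2.276 * 6.022
N / 1e23 = 13.706072, rounded to 4 dp:

13.7061


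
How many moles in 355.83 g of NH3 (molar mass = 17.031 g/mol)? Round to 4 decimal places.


n = mass / M
n = 355.83 / 17.031
n = 20.89307733 mol, rounded to 4 dp:

20.8931 mol


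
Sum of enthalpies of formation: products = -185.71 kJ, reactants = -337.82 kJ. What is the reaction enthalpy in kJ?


dH_rxn = sum(dH_f products) - sum(dH_f reactants)
dH_rxn = -185.71 - (-337.82)
dH_rxn = 152.11 kJ:

152.11 kJ


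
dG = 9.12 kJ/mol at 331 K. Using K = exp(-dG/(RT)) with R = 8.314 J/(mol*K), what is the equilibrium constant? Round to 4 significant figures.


dG is in kJ/mol; multiply by 1000 to match R in J/(mol*K).
RT = 8.314 * 331 = 2751.934 J/mol
exponent = -dG*1000 / (RT) = -(9.12*1000) / 2751.934 = -3.31403297
K = exp(-3.31403297)
K = 0.036369202, rounded to 4 significant figures:

0.03637


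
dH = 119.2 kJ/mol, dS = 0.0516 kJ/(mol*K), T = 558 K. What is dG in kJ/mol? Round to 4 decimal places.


Gibbs: dG = dH - T*dS (consistent units, dS already in kJ/(mol*K)).
T*dS = 558 * 0.0516 = 28.7928
dG = 119.2 - (28.7928)
dG = 90.4072 kJ/mol, rounded to 4 dp:

90.4072 kJ/mol


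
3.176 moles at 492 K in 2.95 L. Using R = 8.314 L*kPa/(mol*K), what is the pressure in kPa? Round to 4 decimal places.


PV = nRT, solve for P = nRT / V.
nRT = 3.176 * 8.314 * 492 = 12991.3899
P = 12991.3899 / 2.95
P = 4403.86098305 kPa, rounded to 4 dp:

4403.8610 kPa


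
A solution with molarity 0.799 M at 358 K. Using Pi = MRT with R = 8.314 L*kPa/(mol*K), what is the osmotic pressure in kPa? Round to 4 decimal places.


Osmotic pressure (van't Hoff): Pi = M*R*T.
RT = 8.314 * 358 = 2976.412
Pi = 0.799 * 2976.412
Pi = 2378.153188 kPa, rounded to 4 dp:

2378.1532 kPa


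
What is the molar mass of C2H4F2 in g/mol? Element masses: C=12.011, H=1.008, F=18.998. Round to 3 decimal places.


M = sum(count * atomic_mass) over atoms.
M = 2*12.011 + 4*1.008 + 2*18.998
M = 24.022 + 4.032 + 37.996
M = 66.05 g/mol, rounded to 3 dp:

66.050 g/mol


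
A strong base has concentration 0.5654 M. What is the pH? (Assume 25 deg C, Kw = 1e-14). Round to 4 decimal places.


A strong base dissociates completely, so [OH-] equals the given concentration.
pOH = -log10([OH-]) = -log10(0.5654) = 0.247644
pH = 14 - pOH = 14 - 0.247644
pH = 13.752356, rounded to 4 dp:

13.7524


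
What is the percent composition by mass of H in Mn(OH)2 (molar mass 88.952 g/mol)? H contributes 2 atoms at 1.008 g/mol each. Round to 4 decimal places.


pct = 100 * (n_elem * M_elem) / M_total
mass_contribution = 2 * 1.008 = 2.016 g/mol
pct = 100 * 2.016 / 88.952
pct = 2.26639086 %, rounded to 4 dp:

2.2664 %


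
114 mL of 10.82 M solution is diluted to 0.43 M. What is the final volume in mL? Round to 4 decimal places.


Dilution: M1*V1 = M2*V2, solve for V2.
V2 = M1*V1 / M2
V2 = 10.82 * 114 / 0.43
V2 = 1233.48 / 0.43
V2 = 2868.55813953 mL, rounded to 4 dp:

2868.5581 mL


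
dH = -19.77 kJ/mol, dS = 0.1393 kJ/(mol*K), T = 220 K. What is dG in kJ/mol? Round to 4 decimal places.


Gibbs: dG = dH - T*dS (consistent units, dS already in kJ/(mol*K)).
T*dS = 220 * 0.1393 = 30.646
dG = -19.77 - (30.646)
dG = -50.416 kJ/mol, rounded to 4 dp:

-50.4160 kJ/mol


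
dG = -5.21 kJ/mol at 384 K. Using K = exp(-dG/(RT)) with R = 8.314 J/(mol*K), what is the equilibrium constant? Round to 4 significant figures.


dG is in kJ/mol; multiply by 1000 to match R in J/(mol*K).
RT = 8.314 * 384 = 3192.576 J/mol
exponent = -dG*1000 / (RT) = -(-5.21*1000) / 3192.576 = 1.63191103
K = exp(1.63191103)
K = 5.1136377, rounded to 4 significant figures:

5.114


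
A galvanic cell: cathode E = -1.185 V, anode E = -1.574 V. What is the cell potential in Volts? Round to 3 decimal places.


Standard cell potential: E_cell = E_cathode - E_anode.
E_cell = -1.185 - (-1.574)
E_cell = 0.389 V, rounded to 3 dp:

0.389 V


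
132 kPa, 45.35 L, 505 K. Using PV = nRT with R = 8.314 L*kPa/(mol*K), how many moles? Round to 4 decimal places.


PV = nRT, solve for n = PV / (RT).
PV = 132 * 45.35 = 5986.2
RT = 8.314 * 505 = 4198.57
n = 5986.2 / 4198.57
n = 1.42577116 mol, rounded to 4 dp:

1.4258 mol


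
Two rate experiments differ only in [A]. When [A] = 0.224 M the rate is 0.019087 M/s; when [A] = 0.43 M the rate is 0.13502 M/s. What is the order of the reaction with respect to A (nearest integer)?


Rate is proportional to [A]^n, so rate2/rate1 = ([A]2/[A]1)^n. Take logs to solve for n.
rate2/rate1 = 0.13502 / 0.019087 = 7.0739
[A]2/[A]1 = 0.43 / 0.224 = 1.9196
n = ln(7.0739) / ln(1.9196) = 3.0
Nearest integer order:

3


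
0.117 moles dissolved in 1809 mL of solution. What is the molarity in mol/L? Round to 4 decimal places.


Convert volume to liters: V_L = V_mL / 1000.
V_L = 1809 / 1000 = 1.809 L
M = n / V_L = 0.117 / 1.809
M = 0.06467662 mol/L, rounded to 4 dp:

0.0647 mol/L


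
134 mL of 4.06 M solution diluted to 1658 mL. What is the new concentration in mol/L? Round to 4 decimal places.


Dilution: M1*V1 = M2*V2, solve for M2.
M2 = M1*V1 / V2
M2 = 4.06 * 134 / 1658
M2 = 544.04 / 1658
M2 = 0.32813028 mol/L, rounded to 4 dp:

0.3281 mol/L


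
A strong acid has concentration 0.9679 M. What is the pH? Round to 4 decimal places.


A strong acid dissociates completely, so [H+] equals the given concentration.
pH = -log10([H+]) = -log10(0.9679)
pH = 0.01416951, rounded to 4 dp:

0.0142


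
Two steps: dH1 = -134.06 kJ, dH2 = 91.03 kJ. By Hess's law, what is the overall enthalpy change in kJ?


Hess's law: enthalpy is a state function, so add the step enthalpies.
dH_total = dH1 + dH2 = -134.06 + (91.03)
dH_total = -43.03 kJ:

-43.03 kJ


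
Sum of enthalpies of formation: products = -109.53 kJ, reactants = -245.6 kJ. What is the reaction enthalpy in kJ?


dH_rxn = sum(dH_f products) - sum(dH_f reactants)
dH_rxn = -109.53 - (-245.6)
dH_rxn = 136.07 kJ:

136.07 kJ


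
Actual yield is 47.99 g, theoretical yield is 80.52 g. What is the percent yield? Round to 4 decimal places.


% yield = 100 * actual / theoretical
% yield = 100 * 47.99 / 80.52
% yield = 59.60009935 %, rounded to 4 dp:

59.6001 %


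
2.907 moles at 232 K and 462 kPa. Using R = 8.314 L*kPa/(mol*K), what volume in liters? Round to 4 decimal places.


PV = nRT, solve for V = nRT / P.
nRT = 2.907 * 8.314 * 232 = 5607.1611
V = 5607.1611 / 462
V = 12.13671234 L, rounded to 4 dp:

12.1367 L


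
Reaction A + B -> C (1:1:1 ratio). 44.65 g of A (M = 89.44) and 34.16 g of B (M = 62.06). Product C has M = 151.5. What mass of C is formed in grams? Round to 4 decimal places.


Find moles of each reactant; the smaller value is the limiting reagent in a 1:1:1 reaction, so moles_C equals moles of the limiter.
n_A = mass_A / M_A = 44.65 / 89.44 = 0.499217 mol
n_B = mass_B / M_B = 34.16 / 62.06 = 0.550435 mol
Limiting reagent: A (smaller), n_limiting = 0.499217 mol
mass_C = n_limiting * M_C = 0.499217 * 151.5
mass_C = 75.6313755 g, rounded to 4 dp:

75.6314 g


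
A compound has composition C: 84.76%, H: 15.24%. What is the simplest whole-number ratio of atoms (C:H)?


Assume 100 g of compound, divide each mass% by atomic mass to get moles, then normalize by the smallest to get a raw atom ratio.
Moles per 100 g: C: 84.76/12.011 = 7.0569, H: 15.24/1.008 = 15.119
Raw ratio (divide by min = 7.0569): C: 1.0, H: 2.142
Multiply by 7 to clear fractions: C: 7.0 ~= 7, H: 14.997 ~= 15
Reduce by GCD to get the simplest whole-number ratio:

7:15


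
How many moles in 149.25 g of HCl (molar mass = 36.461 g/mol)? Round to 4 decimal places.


n = mass / M
n = 149.25 / 36.461
n = 4.09341488 mol, rounded to 4 dp:

4.0934 mol


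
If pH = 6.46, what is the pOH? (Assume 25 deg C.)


At 25 deg C, pH + pOH = 14.
pOH = 14 - pH = 14 - 6.46
pOH = 7.54:

7.54


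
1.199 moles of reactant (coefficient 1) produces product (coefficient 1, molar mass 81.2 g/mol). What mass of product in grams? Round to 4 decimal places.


Use the coefficient ratio to convert reactant moles to product moles, then multiply by the product's molar mass.
moles_P = moles_R * (coeff_P / coeff_R) = 1.199 * (1/1) = 1.199
mass_P = moles_P * M_P = 1.199 * 81.2
mass_P = 97.3588 g, rounded to 4 dp:

97.3588 g


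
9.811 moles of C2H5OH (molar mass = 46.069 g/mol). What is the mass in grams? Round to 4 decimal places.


mass = n * M
mass = 9.811 * 46.069
mass = 451.982959 g, rounded to 4 dp:

451.9830 g


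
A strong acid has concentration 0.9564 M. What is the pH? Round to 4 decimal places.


A strong acid dissociates completely, so [H+] equals the given concentration.
pH = -log10([H+]) = -log10(0.9564)
pH = 0.01936043, rounded to 4 dp:

0.0194


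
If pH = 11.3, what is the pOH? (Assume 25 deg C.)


At 25 deg C, pH + pOH = 14.
pOH = 14 - pH = 14 - 11.3
pOH = 2.7:

2.70


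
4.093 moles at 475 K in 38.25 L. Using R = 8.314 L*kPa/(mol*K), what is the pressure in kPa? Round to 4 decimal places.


PV = nRT, solve for P = nRT / V.
nRT = 4.093 * 8.314 * 475 = 16163.8709
P = 16163.8709 / 38.25
P = 422.58486013 kPa, rounded to 4 dp:

422.5849 kPa


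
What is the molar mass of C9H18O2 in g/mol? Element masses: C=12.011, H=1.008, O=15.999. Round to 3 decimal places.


M = sum(count * atomic_mass) over atoms.
M = 9*12.011 + 18*1.008 + 2*15.999
M = 108.099 + 18.144 + 31.998
M = 158.241 g/mol, rounded to 3 dp:

158.241 g/mol


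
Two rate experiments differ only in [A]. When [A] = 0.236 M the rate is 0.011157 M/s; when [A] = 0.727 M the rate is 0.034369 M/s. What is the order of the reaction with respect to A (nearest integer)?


Rate is proportional to [A]^n, so rate2/rate1 = ([A]2/[A]1)^n. Take logs to solve for n.
rate2/rate1 = 0.034369 / 0.011157 = 3.0805
[A]2/[A]1 = 0.727 / 0.236 = 3.0805
n = ln(3.0805) / ln(3.0805) = 1.0
Nearest integer order:

1


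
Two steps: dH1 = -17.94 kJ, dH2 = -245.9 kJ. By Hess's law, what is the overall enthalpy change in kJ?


Hess's law: enthalpy is a state function, so add the step enthalpies.
dH_total = dH1 + dH2 = -17.94 + (-245.9)
dH_total = -263.84 kJ:

-263.84 kJ


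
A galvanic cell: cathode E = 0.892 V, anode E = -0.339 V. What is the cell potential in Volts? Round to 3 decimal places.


Standard cell potential: E_cell = E_cathode - E_anode.
E_cell = 0.892 - (-0.339)
E_cell = 1.231 V, rounded to 3 dp:

1.231 V


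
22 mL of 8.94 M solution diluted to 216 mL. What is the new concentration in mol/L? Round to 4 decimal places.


Dilution: M1*V1 = M2*V2, solve for M2.
M2 = M1*V1 / V2
M2 = 8.94 * 22 / 216
M2 = 196.68 / 216
M2 = 0.91055556 mol/L, rounded to 4 dp:

0.9106 mol/L


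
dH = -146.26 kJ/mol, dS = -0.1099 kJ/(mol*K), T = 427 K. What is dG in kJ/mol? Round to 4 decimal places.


Gibbs: dG = dH - T*dS (consistent units, dS already in kJ/(mol*K)).
T*dS = 427 * -0.1099 = -46.9273
dG = -146.26 - (-46.9273)
dG = -99.3327 kJ/mol, rounded to 4 dp:

-99.3327 kJ/mol


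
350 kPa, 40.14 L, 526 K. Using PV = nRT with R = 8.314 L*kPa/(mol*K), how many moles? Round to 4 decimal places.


PV = nRT, solve for n = PV / (RT).
PV = 350 * 40.14 = 14049.0
RT = 8.314 * 526 = 4373.164
n = 14049.0 / 4373.164
n = 3.21254817 mol, rounded to 4 dp:

3.2125 mol


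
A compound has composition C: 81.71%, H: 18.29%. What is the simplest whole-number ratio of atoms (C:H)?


Assume 100 g of compound, divide each mass% by atomic mass to get moles, then normalize by the smallest to get a raw atom ratio.
Moles per 100 g: C: 81.71/12.011 = 6.8029, H: 18.29/1.008 = 18.1448
Raw ratio (divide by min = 6.8029): C: 1.0, H: 2.667
Multiply by 3 to clear fractions: C: 3.0 ~= 3, H: 8.002 ~= 8
Reduce by GCD to get the simplest whole-number ratio:

3:8


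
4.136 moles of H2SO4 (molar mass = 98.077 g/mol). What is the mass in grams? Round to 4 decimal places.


mass = n * M
mass = 4.136 * 98.077
mass = 405.646472 g, rounded to 4 dp:

405.6465 g


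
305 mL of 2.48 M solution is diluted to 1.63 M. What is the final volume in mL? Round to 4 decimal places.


Dilution: M1*V1 = M2*V2, solve for V2.
V2 = M1*V1 / M2
V2 = 2.48 * 305 / 1.63
V2 = 756.4 / 1.63
V2 = 464.04907975 mL, rounded to 4 dp:

464.0491 mL


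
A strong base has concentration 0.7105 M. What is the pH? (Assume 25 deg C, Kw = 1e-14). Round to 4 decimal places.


A strong base dissociates completely, so [OH-] equals the given concentration.
pOH = -log10([OH-]) = -log10(0.7105) = 0.148436
pH = 14 - pOH = 14 - 0.148436
pH = 13.851564, rounded to 4 dp:

13.8516
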